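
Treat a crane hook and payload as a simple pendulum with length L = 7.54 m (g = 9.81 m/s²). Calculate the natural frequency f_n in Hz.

For a simple pendulum ω_n = √(g/L) = √(9.81/7.54) = √1.301 = 1.141 rad/s.
f_n = ω_n/(2π) = 1.141/6.283 = 0.1815 Hz.

0.182 Hz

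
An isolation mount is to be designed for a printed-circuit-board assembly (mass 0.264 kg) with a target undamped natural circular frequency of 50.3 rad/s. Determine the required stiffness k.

k = m·ω_n² = 0.264 × 50.30² = 0.264 × 2530 = 667.9 N/m.

668 N/m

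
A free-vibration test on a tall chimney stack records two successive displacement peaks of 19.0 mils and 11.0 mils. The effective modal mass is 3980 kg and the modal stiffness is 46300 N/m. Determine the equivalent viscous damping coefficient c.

2350 N·s/m

Logarithmic decrement δ = (1/n)·ln(x₀/x_n) = (1/1)·ln(19.0/11.0) = (1/1)·ln(1.727) = 0.5465.
ζ = δ/√(4π² + δ²) = 0.5465/√(39.48 + 0.299) = 0.5465/6.307 = 0.08666.
c = ζ · 2√(km) = 0.08666 × 2√(46300 × 3980) = 0.08666 × 27150 = 2353 N·s/m.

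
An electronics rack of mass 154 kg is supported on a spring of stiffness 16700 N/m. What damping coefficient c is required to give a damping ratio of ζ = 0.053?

c_c = 2√(k·m) = 2√(16700 × 154) = 3207 N·s/m.
c = ζ·c_c = 0.053 × 3207 = 170.0 N·s/m.

170 N·s/m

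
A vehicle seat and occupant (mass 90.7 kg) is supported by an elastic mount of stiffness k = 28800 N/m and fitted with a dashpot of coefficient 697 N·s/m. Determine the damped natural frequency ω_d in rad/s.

ω_n = √(k/m) = √(28800/90.7) = 17.82 rad/s.
Critical damping c_c = 2√(k·m) = 2√(28800 × 90.7) = 3232 N·s/m, so ζ = c/c_c = 697/3232 = 0.2156.
ω_d = ω_n√(1 − ζ²) = 17.82 × √(1 − 0.0465) = 17.40 rad/s.

17.4 rad/s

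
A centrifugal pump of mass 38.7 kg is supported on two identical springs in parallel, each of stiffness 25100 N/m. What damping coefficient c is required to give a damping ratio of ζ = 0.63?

1760 N·s/m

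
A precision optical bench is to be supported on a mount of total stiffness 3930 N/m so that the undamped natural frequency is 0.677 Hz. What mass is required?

ω_n = 2πf_n = 2π × 0.677 = 4.254 rad/s.
m = k/ω_n² = 3930/4.254² = 3930/18.09 = 217.2 kg.

217 kg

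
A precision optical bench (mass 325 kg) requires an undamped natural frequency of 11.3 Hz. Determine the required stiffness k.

ω_n = 2πf_n = 2π × 11.3 = 71.00 rad/s.
k = m·ω_n² = 325 × 71.00² = 325 × 5041 = 1638000 N/m.

1640000 N/m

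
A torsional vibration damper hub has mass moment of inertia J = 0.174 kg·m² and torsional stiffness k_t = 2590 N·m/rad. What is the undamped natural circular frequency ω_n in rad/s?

122 rad/s

ω_n = √(k_t/J) = √(2590/0.174) = √14890 = 122.0 rad/s.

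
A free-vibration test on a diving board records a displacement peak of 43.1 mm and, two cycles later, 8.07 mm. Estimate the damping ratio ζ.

Logarithmic decrement δ = (1/n)·ln(x₀/x_n) = (1/2)·ln(43.1/8.07) = (1/2)·ln(5.341) = 0.8377.
ζ = δ/√(4π² + δ²) = 0.8377/√(39.48 + 0.702) = 0.8377/6.339 = 0.1322.

0.132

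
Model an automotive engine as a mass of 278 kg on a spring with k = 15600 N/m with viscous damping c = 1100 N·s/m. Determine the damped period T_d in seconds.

0.870 s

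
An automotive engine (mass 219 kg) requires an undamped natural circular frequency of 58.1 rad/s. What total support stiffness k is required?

739000 N/m

k = m·ω_n² = 219 × 58.10² = 219 × 3376 = 739300 N/m.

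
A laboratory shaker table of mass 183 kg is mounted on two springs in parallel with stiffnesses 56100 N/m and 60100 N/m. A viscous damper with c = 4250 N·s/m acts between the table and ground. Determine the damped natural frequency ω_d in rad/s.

Parallel springs add: k_eq = 56100 + 60100 = 116200 N/m.
ω_n = √(k_eq/m) = √(116200/183) = 25.20 rad/s.
Critical damping c_c = 2√(k_eq·m) = 2√(116200 × 183) = 9223 N·s/m, so ζ = c/c_c = 4250/9223 = 0.4608.
ω_d = ω_n√(1 − ζ²) = 25.20 × √(1 − 0.212) = 22.36 rad/s.

22.4 rad/s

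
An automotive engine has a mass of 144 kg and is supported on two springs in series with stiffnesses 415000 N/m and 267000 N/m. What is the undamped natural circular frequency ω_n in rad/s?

Series springs: 1/k_eq = 1/415000 + 1/267000 = 6.155×10^-6, so k_eq = 162500 N/m.
ω_n = √(k_eq/m) = √(162500/144) = √1128 = 33.59 rad/s.

33.6 rad/s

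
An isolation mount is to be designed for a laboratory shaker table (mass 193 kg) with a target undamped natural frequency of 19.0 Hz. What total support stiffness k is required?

2750000 N/m

ω_n = 2πf_n = 2π × 19.0 = 119.4 rad/s.
k = m·ω_n² = 193 × 119.4² = 193 × 14250 = 2751000 N/m.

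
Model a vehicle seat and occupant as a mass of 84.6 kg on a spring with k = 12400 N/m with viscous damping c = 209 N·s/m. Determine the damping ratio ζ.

ω_n = √(k/m) = √(12400/84.6) = 12.11 rad/s.
Critical damping c_c = 2√(k·m) = 2√(12400 × 84.6) = 2048 N·s/m, so ζ = c/c_c = 209/2048 = 0.1020.

0.102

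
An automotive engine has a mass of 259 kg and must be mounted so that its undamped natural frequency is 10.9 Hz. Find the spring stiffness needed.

1210000 N/m

ω_n = 2πf_n = 2π × 10.9 = 68.49 rad/s.
k = m·ω_n² = 259 × 68.49² = 259 × 4690 = 1215000 N/m.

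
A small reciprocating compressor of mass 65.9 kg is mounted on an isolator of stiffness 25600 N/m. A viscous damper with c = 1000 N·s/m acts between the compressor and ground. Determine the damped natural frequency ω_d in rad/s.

ω_n = √(k/m) = √(25600/65.9) = 19.71 rad/s.
Critical damping c_c = 2√(k·m) = 2√(25600 × 65.9) = 2598 N·s/m, so ζ = c/c_c = 1000/2598 = 0.3850.
ω_d = ω_n√(1 − ζ²) = 19.71 × √(1 − 0.148) = 18.19 rad/s.

18.2 rad/s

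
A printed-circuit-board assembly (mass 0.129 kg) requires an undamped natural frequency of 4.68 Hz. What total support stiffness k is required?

ω_n = 2πf_n = 2π × 4.68 = 29.41 rad/s.
k = m·ω_n² = 0.129 × 29.41² = 0.129 × 864.7 = 111.5 N/m.

112 N/m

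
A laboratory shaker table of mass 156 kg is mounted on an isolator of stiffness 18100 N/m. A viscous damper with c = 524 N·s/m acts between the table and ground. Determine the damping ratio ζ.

0.156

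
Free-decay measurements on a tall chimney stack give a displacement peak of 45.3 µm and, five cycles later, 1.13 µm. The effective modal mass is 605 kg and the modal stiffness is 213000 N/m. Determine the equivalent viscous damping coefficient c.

2650 N·s/m

Logarithmic decrement δ = (1/n)·ln(x₀/x_n) = (1/5)·ln(45.3/1.13) = (1/5)·ln(40.09) = 0.7382.
ζ = δ/√(4π² + δ²) = 0.7382/√(39.48 + 0.545) = 0.7382/6.326 = 0.1167.
c = ζ · 2√(km) = 0.1167 × 2√(213000 × 605) = 0.1167 × 22700 = 2649 N·s/m.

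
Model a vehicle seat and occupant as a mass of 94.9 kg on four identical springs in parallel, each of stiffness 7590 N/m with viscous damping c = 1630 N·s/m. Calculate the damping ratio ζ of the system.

0.480

Parallel springs add: k_eq = 4 × 7590 = 30360 N/m.
ω_n = √(k_eq/m) = √(30360/94.9) = 17.89 rad/s.
Critical damping c_c = 2√(k_eq·m) = 2√(30360 × 94.9) = 3395 N·s/m, so ζ = c/c_c = 1630/3395 = 0.4801.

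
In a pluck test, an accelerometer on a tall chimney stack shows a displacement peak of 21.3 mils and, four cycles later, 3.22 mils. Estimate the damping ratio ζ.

0.0750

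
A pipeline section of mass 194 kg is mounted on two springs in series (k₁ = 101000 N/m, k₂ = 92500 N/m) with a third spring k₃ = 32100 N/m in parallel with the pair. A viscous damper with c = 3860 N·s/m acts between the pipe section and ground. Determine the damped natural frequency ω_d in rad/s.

Series pair: k_s = k₁k₂/(k₁+k₂) = (101000)(92500)/(101000 + 92500) = 48280 N/m. In parallel with k₃: k_eq = 48280 + 32100 = 80380 N/m.
ω_n = √(k_eq/m) = √(80380/194) = 20.36 rad/s.
Critical damping c_c = 2√(k_eq·m) = 2√(80380 × 194) = 7898 N·s/m, so ζ = c/c_c = 3860/7898 = 0.4887.
ω_d = ω_n√(1 − ζ²) = 20.36 × √(1 − 0.239) = 17.76 rad/s.

17.8 rad/s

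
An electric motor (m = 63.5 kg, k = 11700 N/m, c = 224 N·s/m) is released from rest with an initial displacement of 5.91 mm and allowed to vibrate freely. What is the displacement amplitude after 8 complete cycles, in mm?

0.00814 mm

ζ = c/(2√(km)) = 224/(2√(11700 × 63.5)) = 224/1724 = 0.1299.
Logarithmic decrement δ = 2πζ/√(1 − ζ²) = 2π × 0.1299/√(1 − 0.0169) = 0.8234.
After n cycles, x_n/x₀ = e^(−nδ), so x_8 = 5.91 × e^(−8 × 0.8234) = 5.91 × 0.001378 = 0.008143 mm.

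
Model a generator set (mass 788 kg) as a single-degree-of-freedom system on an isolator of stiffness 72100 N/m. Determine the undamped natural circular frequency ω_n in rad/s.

9.57 rad/s

ω_n = √(k/m) = √(72100/788) = √91.50 = 9.565 rad/s.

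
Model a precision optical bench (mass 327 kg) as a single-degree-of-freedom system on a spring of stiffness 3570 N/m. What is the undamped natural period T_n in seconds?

ω_n = √(k/m) = √(3570/327) = √10.92 = 3.304 rad/s.
T_n = 2π/ω_n = 6.283/3.304 = 1.902 s.

1.90 s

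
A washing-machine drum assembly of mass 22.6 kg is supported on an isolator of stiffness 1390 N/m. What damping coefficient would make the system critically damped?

c_c = 2√(k·m) = 2√(1390 × 22.6) = 2 × 177.2 = 354.5 N·s/m.

354 N·s/m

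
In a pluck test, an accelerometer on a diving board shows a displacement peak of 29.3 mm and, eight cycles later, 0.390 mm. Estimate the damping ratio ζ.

Logarithmic decrement δ = (1/n)·ln(x₀/x_n) = (1/8)·ln(29.3/0.390) = (1/8)·ln(75.13) = 0.5399.
ζ = δ/√(4π² + δ²) = 0.5399/√(39.48 + 0.291) = 0.5399/6.306 = 0.08561.

0.0856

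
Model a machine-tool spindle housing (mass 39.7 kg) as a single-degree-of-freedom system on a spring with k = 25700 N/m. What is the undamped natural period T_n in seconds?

0.247 s

ω_n = √(k/m) = √(25700/39.7) = √647.4 = 25.44 rad/s.
T_n = 2π/ω_n = 6.283/25.44 = 0.2469 s.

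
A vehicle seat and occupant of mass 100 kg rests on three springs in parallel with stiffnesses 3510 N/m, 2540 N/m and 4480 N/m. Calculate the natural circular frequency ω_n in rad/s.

Parallel springs add: k_eq = 3510 + 2540 + 4480 = 10530 N/m.
ω_n = √(k_eq/m) = √(10530/100) = √105.3 = 10.26 rad/s.

10.3 rad/s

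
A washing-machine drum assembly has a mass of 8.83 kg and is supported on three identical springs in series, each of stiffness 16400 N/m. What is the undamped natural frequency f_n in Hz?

3.96 Hz

Series springs: 1/k_eq = 3/16400, so k_eq = 16400/3 = 5467 N/m.
ω_n = √(k_eq/m) = √(5467/8.83) = √619.1 = 24.88 rad/s.
f_n = ω_n/(2π) = 24.88/6.283 = 3.960 Hz.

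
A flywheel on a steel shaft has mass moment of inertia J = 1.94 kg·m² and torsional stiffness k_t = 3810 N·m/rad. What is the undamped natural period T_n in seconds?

ω_n = √(k_t/J) = √(3810/1.94) = √1964 = 44.32 rad/s.
T_n = 2π/ω_n = 6.283/44.32 = 0.1418 s.

0.142 s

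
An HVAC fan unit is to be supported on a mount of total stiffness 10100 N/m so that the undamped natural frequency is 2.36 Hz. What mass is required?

ω_n = 2πf_n = 2π × 2.36 = 14.83 rad/s.
m = k/ω_n² = 10100/14.83² = 10100/219.9 = 45.93 kg.

45.9 kg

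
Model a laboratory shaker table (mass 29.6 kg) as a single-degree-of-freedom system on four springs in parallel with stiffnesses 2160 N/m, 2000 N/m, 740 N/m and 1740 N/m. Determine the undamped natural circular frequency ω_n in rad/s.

Parallel springs add: k_eq = 2160 + 2000 + 740 + 1740 = 6640 N/m.
ω_n = √(k_eq/m) = √(6640/29.6) = √224.3 = 14.98 rad/s.

15.0 rad/s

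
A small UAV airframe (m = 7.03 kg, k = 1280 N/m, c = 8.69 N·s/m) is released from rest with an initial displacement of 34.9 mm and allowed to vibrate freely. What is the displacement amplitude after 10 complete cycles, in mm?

ζ = c/(2√(km)) = 8.69/(2√(1280 × 7.03)) = 8.69/189.7 = 0.04580.
Logarithmic decrement δ = 2πζ/√(1 − ζ²) = 2π × 0.04580/√(1 − 0.00210) = 0.2881.
After n cycles, x_n/x₀ = e^(−nδ), so x_10 = 34.9 × e^(−10 × 0.2881) = 34.9 × 0.05608 = 1.957 mm.

1.96 mm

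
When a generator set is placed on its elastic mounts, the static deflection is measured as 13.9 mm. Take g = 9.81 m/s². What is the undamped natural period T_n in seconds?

0.237 s

ω_n = √(g/δ_st) = √(9.81/0.0139) = √705.8 = 26.57 rad/s.
T_n = 2π/ω_n = 6.283/26.57 = 0.2365 s.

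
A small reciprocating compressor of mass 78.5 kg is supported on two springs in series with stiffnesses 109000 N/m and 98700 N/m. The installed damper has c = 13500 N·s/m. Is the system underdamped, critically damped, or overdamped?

overdamped

Series springs: 1/k_eq = 1/109000 + 1/98700 = 1.931×10^-5, so k_eq = 51800 N/m.
c_c = 2√(k_eq·m) = 4033 N·s/m; ζ = c/c_c = 13500/4033 = 3.35.
Since ζ > 1 the system is overdamped.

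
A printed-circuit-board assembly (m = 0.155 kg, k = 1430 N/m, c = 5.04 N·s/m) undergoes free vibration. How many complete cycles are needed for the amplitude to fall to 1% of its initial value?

ζ = c/(2√(km)) = 5.04/(2√(1430 × 0.155)) = 5.04/29.78 = 0.1693.
Logarithmic decrement δ = 2πζ/√(1 − ζ²) = 2π × 0.1693/√(1 − 0.0287) = 1.079.
x_n/x₀ = e^(−nδ) ≤ 0.01; take ln: n ≥ ln(1/0.01)/δ = 4.605/1.079 = 4.268.
So 5 complete cycles are required.

5 cycles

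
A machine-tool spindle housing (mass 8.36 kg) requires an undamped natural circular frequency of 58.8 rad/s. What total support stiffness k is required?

28900 N/m

k = m·ω_n² = 8.36 × 58.80² = 8.36 × 3457 = 28900 N/m.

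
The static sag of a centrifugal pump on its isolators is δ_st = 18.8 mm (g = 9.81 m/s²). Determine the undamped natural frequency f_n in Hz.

ω_n = √(g/δ_st) = √(9.81/0.0188) = √521.8 = 22.84 rad/s.
f_n = ω_n/(2π) = 22.84/6.283 = 3.636 Hz.

3.64 Hz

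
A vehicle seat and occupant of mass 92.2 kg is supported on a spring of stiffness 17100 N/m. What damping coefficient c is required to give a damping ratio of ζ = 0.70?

c_c = 2√(k·m) = 2√(17100 × 92.2) = 2511 N·s/m.
c = ζ·c_c = 0.70 × 2511 = 1758 N·s/m.

1760 N·s/m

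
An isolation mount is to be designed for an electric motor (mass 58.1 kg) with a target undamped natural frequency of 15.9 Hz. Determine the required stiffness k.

580000 N/m

ω_n = 2πf_n = 2π × 15.9 = 99.90 rad/s.
k = m·ω_n² = 58.1 × 99.90² = 58.1 × 9981 = 579900 N/m.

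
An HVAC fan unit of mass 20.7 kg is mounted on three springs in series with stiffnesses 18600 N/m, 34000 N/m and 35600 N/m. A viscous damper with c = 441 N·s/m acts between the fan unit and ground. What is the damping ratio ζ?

0.511

Series springs: 1/k_eq = 1/18600 + 1/34000 + 1/35600 = 0.0001113, so k_eq = 8988 N/m.
ω_n = √(k_eq/m) = √(8988/20.7) = 20.84 rad/s.
Critical damping c_c = 2√(k_eq·m) = 2√(8988 × 20.7) = 862.7 N·s/m, so ζ = c/c_c = 441/862.7 = 0.5112.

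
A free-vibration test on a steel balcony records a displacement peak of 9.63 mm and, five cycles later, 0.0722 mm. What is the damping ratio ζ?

0.154

Logarithmic decrement δ = (1/n)·ln(x₀/x_n) = (1/5)·ln(9.63/0.0722) = (1/5)·ln(133.4) = 0.9786.
ζ = δ/√(4π² + δ²) = 0.9786/√(39.48 + 0.958) = 0.9786/6.359 = 0.1539.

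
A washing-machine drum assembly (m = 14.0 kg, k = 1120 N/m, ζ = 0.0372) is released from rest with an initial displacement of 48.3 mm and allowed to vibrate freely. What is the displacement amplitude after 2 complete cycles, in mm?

Logarithmic decrement δ = 2πζ/√(1 − ζ²) = 2π × 0.03720/√(1 − 0.00138) = 0.2339.
After n cycles, x_n/x₀ = e^(−nδ), so x_2 = 48.3 × e^(−2 × 0.2339) = 48.3 × 0.6264 = 30.25 mm.

30.3 mm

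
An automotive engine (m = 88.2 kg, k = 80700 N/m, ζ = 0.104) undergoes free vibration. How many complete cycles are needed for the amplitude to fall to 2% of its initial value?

6 cycles

Logarithmic decrement δ = 2πζ/√(1 − ζ²) = 2π × 0.1040/√(1 − 0.0108) = 0.6570.
x_n/x₀ = e^(−nδ) ≤ 0.02; take ln: n ≥ ln(1/0.02)/δ = 3.912/0.6570 = 5.954.
So 6 complete cycles are required.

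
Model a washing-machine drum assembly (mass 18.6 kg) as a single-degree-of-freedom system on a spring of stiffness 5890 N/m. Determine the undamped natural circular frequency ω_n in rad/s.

17.8 rad/s

ω_n = √(k/m) = √(5890/18.6) = √316.7 = 17.80 rad/s.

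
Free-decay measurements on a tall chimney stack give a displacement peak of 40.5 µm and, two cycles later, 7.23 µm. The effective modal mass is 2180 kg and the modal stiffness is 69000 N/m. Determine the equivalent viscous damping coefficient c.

3330 N·s/m

Logarithmic decrement δ = (1/n)·ln(x₀/x_n) = (1/2)·ln(40.5/7.23) = (1/2)·ln(5.602) = 0.8615.
ζ = δ/√(4π² + δ²) = 0.8615/√(39.48 + 0.742) = 0.8615/6.342 = 0.1358.
c = ζ · 2√(km) = 0.1358 × 2√(69000 × 2180) = 0.1358 × 24530 = 3332 N·s/m.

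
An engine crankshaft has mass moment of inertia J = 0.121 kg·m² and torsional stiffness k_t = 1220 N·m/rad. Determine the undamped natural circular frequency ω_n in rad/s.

100 rad/s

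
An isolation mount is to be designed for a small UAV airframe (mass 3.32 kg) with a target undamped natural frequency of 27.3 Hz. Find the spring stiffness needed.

97700 N/m

ω_n = 2πf_n = 2π × 27.3 = 171.5 rad/s.
k = m·ω_n² = 3.32 × 171.5² = 3.32 × 29420 = 97680 N/m.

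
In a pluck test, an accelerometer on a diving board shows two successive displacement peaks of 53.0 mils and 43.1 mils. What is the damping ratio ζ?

0.0329

Logarithmic decrement δ = (1/n)·ln(x₀/x_n) = (1/1)·ln(53.0/43.1) = (1/1)·ln(1.230) = 0.2068.
ζ = δ/√(4π² + δ²) = 0.2068/√(39.48 + 0.0428) = 0.2068/6.287 = 0.03289.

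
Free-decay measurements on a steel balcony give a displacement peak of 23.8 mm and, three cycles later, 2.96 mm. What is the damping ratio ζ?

0.110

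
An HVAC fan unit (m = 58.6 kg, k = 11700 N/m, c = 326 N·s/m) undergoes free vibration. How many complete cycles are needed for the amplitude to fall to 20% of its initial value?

ζ = c/(2√(km)) = 326/(2√(11700 × 58.6)) = 326/1656 = 0.1969.
Logarithmic decrement δ = 2πζ/√(1 − ζ²) = 2π × 0.1969/√(1 − 0.0388) = 1.262.
x_n/x₀ = e^(−nδ) ≤ 0.2; take ln: n ≥ ln(1/0.2)/δ = 1.609/1.262 = 1.276.
So 2 complete cycles are required.

2 cycles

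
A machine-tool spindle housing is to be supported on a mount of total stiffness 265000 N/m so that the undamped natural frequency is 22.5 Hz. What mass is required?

13.3 kg

ω_n = 2πf_n = 2π × 22.5 = 141.4 rad/s.
m = k/ω_n² = 265000/141.4² = 265000/19990 = 13.26 kg.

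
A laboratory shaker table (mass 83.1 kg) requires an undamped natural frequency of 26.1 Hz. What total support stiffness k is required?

2230000 N/m

ω_n = 2πf_n = 2π × 26.1 = 164.0 rad/s.
k = m·ω_n² = 83.1 × 164.0² = 83.1 × 26890 = 2235000 N/m.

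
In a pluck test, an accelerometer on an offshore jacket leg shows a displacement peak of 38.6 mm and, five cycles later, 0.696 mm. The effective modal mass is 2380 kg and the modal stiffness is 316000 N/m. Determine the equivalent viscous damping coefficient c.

6950 N·s/m

Logarithmic decrement δ = (1/n)·ln(x₀/x_n) = (1/5)·ln(38.6/0.696) = (1/5)·ln(55.46) = 0.8031.
ζ = δ/√(4π² + δ²) = 0.8031/√(39.48 + 0.645) = 0.8031/6.334 = 0.1268.
c = ζ · 2√(km) = 0.1268 × 2√(316000 × 2380) = 0.1268 × 54850 = 6954 N·s/m.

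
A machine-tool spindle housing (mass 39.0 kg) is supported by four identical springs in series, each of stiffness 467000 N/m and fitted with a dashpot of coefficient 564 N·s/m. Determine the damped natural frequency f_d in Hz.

Series springs: 1/k_eq = 4/467000, so k_eq = 467000/4 = 116800 N/m.
ω_n = √(k_eq/m) = √(116800/39.0) = 54.71 rad/s.
Critical damping c_c = 2√(k_eq·m) = 2√(116800 × 39.0) = 4268 N·s/m, so ζ = c/c_c = 564/4268 = 0.1322.
ω_d = ω_n√(1 − ζ²) = 54.71 × √(1 − 0.0175) = 54.23 rad/s.
f_d = ω_d/(2π) = 8.632 Hz.

8.63 Hz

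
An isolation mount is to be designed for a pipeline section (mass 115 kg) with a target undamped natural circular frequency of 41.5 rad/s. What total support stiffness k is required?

k = m·ω_n² = 115 × 41.50² = 115 × 1722 = 198100 N/m.

198000 N/m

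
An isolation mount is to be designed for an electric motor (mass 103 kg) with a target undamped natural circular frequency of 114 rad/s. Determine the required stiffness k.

1340000 N/m

k = m·ω_n² = 103 × 114.0² = 103 × 13000 = 1339000 N/m.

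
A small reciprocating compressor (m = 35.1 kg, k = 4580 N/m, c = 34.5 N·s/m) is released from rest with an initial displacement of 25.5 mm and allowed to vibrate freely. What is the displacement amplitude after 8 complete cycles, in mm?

ζ = c/(2√(km)) = 34.5/(2√(4580 × 35.1)) = 34.5/801.9 = 0.04302.
Logarithmic decrement δ = 2πζ/√(1 − ζ²) = 2π × 0.04302/√(1 − 0.00185) = 0.2706.
After n cycles, x_n/x₀ = e^(−nδ), so x_8 = 25.5 × e^(−8 × 0.2706) = 25.5 × 0.1148 = 2.927 mm.

2.93 mm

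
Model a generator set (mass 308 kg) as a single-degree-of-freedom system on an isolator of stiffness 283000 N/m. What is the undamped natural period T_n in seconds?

ω_n = √(k/m) = √(283000/308) = √918.8 = 30.31 rad/s.
T_n = 2π/ω_n = 6.283/30.31 = 0.2073 s.

0.207 s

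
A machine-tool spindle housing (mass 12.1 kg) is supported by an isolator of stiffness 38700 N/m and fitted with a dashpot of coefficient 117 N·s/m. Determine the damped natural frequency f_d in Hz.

ω_n = √(k/m) = √(38700/12.1) = 56.55 rad/s.
Critical damping c_c = 2√(k·m) = 2√(38700 × 12.1) = 1369 N·s/m, so ζ = c/c_c = 117/1369 = 0.08549.
ω_d = ω_n√(1 − ζ²) = 56.55 × √(1 − 0.00731) = 56.35 rad/s.
f_d = ω_d/(2π) = 8.968 Hz.

8.97 Hz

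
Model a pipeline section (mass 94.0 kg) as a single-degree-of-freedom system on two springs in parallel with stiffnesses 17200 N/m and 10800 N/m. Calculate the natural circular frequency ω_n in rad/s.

17.3 rad/s

Parallel springs add: k_eq = 17200 + 10800 = 28000 N/m.
ω_n = √(k_eq/m) = √(28000/94.0) = √297.9 = 17.26 rad/s.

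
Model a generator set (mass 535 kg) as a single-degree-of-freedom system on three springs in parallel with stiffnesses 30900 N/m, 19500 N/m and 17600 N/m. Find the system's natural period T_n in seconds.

Parallel springs add: k_eq = 30900 + 19500 + 17600 = 68000 N/m.
ω_n = √(k_eq/m) = √(68000/535) = √127.1 = 11.27 rad/s.
T_n = 2π/ω_n = 6.283/11.27 = 0.5573 s.

0.557 s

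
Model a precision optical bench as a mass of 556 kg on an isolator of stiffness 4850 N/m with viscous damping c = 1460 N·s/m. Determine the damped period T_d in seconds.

2.37 s

ω_n = √(k/m) = √(4850/556) = 2.953 rad/s.
Critical damping c_c = 2√(k·m) = 2√(4850 × 556) = 3284 N·s/m, so ζ = c/c_c = 1460/3284 = 0.4445.
ω_d = ω_n√(1 − ζ²) = 2.953 × √(1 − 0.198) = 2.646 rad/s.
T_d = 2π/ω_d = 2.375 s.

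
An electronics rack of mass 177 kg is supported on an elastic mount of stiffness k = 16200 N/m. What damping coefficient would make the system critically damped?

c_c = 2√(k·m) = 2√(16200 × 177) = 2 × 1693 = 3387 N·s/m.

3390 N·s/m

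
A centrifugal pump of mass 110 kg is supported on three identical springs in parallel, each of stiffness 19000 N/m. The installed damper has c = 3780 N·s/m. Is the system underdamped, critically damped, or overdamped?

underdamped

Parallel springs add: k_eq = 3 × 19000 = 57000 N/m.
c_c = 2√(k_eq·m) = 5008 N·s/m; ζ = c/c_c = 3780/5008 = 0.755.
Since ζ < 1 the system is underdamped.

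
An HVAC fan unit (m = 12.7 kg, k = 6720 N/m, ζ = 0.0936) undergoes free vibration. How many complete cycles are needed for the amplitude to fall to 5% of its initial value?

6 cycles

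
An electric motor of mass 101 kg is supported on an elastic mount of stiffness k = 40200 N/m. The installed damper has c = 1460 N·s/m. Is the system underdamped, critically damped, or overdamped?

underdamped

c_c = 2√(k·m) = 4030 N·s/m; ζ = c/c_c = 1460/4030 = 0.362.
Since ζ < 1 the system is underdamped.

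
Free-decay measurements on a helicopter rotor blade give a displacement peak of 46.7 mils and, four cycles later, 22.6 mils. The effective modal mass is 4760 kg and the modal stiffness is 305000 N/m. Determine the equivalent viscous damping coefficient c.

2200 N·s/m

Logarithmic decrement δ = (1/n)·ln(x₀/x_n) = (1/4)·ln(46.7/22.6) = (1/4)·ln(2.066) = 0.1814.
ζ = δ/√(4π² + δ²) = 0.1814/√(39.48 + 0.0329) = 0.1814/6.286 = 0.02887.
c = ζ · 2√(km) = 0.02887 × 2√(305000 × 4760) = 0.02887 × 76200 = 2200 N·s/m.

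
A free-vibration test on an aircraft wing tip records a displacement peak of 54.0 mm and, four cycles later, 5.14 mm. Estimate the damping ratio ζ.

0.0932

Logarithmic decrement δ = (1/n)·ln(x₀/x_n) = (1/4)·ln(54.0/5.14) = (1/4)·ln(10.51) = 0.5880.
ζ = δ/√(4π² + δ²) = 0.5880/√(39.48 + 0.346) = 0.5880/6.311 = 0.09317.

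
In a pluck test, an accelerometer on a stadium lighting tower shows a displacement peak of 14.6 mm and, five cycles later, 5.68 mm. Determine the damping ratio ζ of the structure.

0.0300

Logarithmic decrement δ = (1/n)·ln(x₀/x_n) = (1/5)·ln(14.6/5.68) = (1/5)·ln(2.570) = 0.1888.
ζ = δ/√(4π² + δ²) = 0.1888/√(39.48 + 0.0357) = 0.1888/6.286 = 0.03004.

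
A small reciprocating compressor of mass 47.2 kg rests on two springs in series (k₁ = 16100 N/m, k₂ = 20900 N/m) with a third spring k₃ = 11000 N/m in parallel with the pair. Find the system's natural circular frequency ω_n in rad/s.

20.6 rad/s

Series pair: k_s = k₁k₂/(k₁+k₂) = (16100)(20900)/(16100 + 20900) = 9094 N/m. In parallel with k₃: k_eq = 9094 + 11000 = 20090 N/m.
ω_n = √(k_eq/m) = √(20090/47.2) = √425.7 = 20.63 rad/s.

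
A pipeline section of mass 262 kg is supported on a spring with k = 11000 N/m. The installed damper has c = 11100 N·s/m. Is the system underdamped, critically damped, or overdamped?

overdamped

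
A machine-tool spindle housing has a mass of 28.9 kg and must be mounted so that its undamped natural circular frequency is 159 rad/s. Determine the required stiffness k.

k = m·ω_n² = 28.9 × 159.0² = 28.9 × 25280 = 730600 N/m.

731000 N/m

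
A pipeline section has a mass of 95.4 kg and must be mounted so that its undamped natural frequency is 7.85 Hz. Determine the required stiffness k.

232000 N/m

ω_n = 2πf_n = 2π × 7.85 = 49.32 rad/s.
k = m·ω_n² = 95.4 × 49.32² = 95.4 × 2433 = 232100 N/m.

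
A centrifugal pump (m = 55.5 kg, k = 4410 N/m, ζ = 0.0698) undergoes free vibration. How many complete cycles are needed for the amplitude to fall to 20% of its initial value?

4 cycles

Logarithmic decrement δ = 2πζ/√(1 − ζ²) = 2π × 0.06980/√(1 − 0.00487) = 0.4396.
x_n/x₀ = e^(−nδ) ≤ 0.2; take ln: n ≥ ln(1/0.2)/δ = 1.609/0.4396 = 3.661.
So 4 complete cycles are required.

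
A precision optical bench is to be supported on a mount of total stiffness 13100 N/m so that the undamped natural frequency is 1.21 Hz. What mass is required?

227 kg

ω_n = 2πf_n = 2π × 1.21 = 7.603 rad/s.
m = k/ω_n² = 13100/7.603² = 13100/57.80 = 226.6 kg.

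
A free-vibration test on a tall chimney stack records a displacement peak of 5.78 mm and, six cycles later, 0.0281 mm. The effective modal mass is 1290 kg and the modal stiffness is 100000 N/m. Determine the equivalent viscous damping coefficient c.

Logarithmic decrement δ = (1/n)·ln(x₀/x_n) = (1/6)·ln(5.78/0.0281) = (1/6)·ln(205.7) = 0.8877.
ζ = δ/√(4π² + δ²) = 0.8877/√(39.48 + 0.788) = 0.8877/6.346 = 0.1399.
c = ζ · 2√(km) = 0.1399 × 2√(100000 × 1290) = 0.1399 × 22720 = 3178 N·s/m.

3180 N·s/m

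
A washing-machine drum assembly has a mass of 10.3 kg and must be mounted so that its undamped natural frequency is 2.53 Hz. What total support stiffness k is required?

2600 N/m

ω_n = 2πf_n = 2π × 2.53 = 15.90 rad/s.
k = m·ω_n² = 10.3 × 15.90² = 10.3 × 252.7 = 2603 N/m.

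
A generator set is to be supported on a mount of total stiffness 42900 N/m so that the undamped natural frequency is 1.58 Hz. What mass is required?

ω_n = 2πf_n = 2π × 1.58 = 9.927 rad/s.
m = k/ω_n² = 42900/9.927² = 42900/98.55 = 435.3 kg.

435 kg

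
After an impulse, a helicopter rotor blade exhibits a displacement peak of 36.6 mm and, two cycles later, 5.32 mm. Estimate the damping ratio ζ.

0.152

Logarithmic decrement δ = (1/n)·ln(x₀/x_n) = (1/2)·ln(36.6/5.32) = (1/2)·ln(6.880) = 0.9643.
ζ = δ/√(4π² + δ²) = 0.9643/√(39.48 + 0.930) = 0.9643/6.357 = 0.1517.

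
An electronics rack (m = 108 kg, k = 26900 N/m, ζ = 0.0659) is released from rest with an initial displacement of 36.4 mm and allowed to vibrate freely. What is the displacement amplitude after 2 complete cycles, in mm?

Logarithmic decrement δ = 2πζ/√(1 − ζ²) = 2π × 0.06590/√(1 − 0.00434) = 0.4150.
After n cycles, x_n/x₀ = e^(−nδ), so x_2 = 36.4 × e^(−2 × 0.4150) = 36.4 × 0.4361 = 15.87 mm.

15.9 mm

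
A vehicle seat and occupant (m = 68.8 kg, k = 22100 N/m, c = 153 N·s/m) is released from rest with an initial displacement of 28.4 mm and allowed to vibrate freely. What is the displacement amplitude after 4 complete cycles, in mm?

5.95 mm

ζ = c/(2√(km)) = 153/(2√(22100 × 68.8)) = 153/2466 = 0.06204.
Logarithmic decrement δ = 2πζ/√(1 − ζ²) = 2π × 0.06204/√(1 − 0.00385) = 0.3906.
After n cycles, x_n/x₀ = e^(−nδ), so x_4 = 28.4 × e^(−4 × 0.3906) = 28.4 × 0.2097 = 5.954 mm.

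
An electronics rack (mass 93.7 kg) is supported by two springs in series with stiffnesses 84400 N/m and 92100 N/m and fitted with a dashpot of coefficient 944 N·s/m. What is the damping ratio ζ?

Series springs: 1/k_eq = 1/84400 + 1/92100 = 2.271×10^-5, so k_eq = 44040 N/m.
ω_n = √(k_eq/m) = √(44040/93.7) = 21.68 rad/s.
Critical damping c_c = 2√(k_eq·m) = 2√(44040 × 93.7) = 4063 N·s/m, so ζ = c/c_c = 944/4063 = 0.2324.

0.232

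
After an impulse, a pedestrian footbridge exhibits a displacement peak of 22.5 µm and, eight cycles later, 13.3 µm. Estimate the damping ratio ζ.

0.0105

Logarithmic decrement δ = (1/n)·ln(x₀/x_n) = (1/8)·ln(22.5/13.3) = (1/8)·ln(1.692) = 0.06572.
ζ = δ/√(4π² + δ²) = 0.06572/√(39.48 + 0.00432) = 0.06572/6.284 = 0.01046.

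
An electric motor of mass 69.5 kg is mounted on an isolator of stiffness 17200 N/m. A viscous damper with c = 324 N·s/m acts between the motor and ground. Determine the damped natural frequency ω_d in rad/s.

ω_n = √(k/m) = √(17200/69.5) = 15.73 rad/s.
Critical damping c_c = 2√(k·m) = 2√(17200 × 69.5) = 2187 N·s/m, so ζ = c/c_c = 324/2187 = 0.1482.
ω_d = ω_n√(1 − ζ²) = 15.73 × √(1 − 0.0220) = 15.56 rad/s.

15.6 rad/s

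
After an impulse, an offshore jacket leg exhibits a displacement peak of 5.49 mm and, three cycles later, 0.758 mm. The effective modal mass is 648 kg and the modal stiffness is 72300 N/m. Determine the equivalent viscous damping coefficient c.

Logarithmic decrement δ = (1/n)·ln(x₀/x_n) = (1/3)·ln(5.49/0.758) = (1/3)·ln(7.243) = 0.6600.
ζ = δ/√(4π² + δ²) = 0.6600/√(39.48 + 0.436) = 0.6600/6.318 = 0.1045.
c = ζ · 2√(km) = 0.1045 × 2√(72300 × 648) = 0.1045 × 13690 = 1430 N·s/m.

1430 N·s/m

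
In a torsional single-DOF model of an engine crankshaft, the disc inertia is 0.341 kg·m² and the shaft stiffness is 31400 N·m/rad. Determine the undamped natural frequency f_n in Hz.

ω_n = √(k_t/J) = √(31400/0.341) = √92080 = 303.5 rad/s.
f_n = ω_n/(2π) = 303.5/6.283 = 48.30 Hz.

48.3 Hz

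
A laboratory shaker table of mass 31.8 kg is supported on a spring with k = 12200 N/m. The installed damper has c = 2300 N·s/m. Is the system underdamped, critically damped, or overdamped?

overdamped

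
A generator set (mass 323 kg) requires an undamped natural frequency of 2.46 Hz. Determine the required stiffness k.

77200 N/m

ω_n = 2πf_n = 2π × 2.46 = 15.46 rad/s.
k = m·ω_n² = 323 × 15.46² = 323 × 238.9 = 77170 N/m.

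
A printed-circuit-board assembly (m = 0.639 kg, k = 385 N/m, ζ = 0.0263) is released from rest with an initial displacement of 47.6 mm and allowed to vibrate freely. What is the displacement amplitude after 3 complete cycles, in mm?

29.0 mm

Logarithmic decrement δ = 2πζ/√(1 − ζ²) = 2π × 0.02630/√(1 − 0.000692) = 0.1653.
After n cycles, x_n/x₀ = e^(−nδ), so x_3 = 47.6 × e^(−3 × 0.1653) = 47.6 × 0.6090 = 28.99 mm.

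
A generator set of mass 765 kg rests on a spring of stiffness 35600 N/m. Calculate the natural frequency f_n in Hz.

1.09 Hz

ω_n = √(k/m) = √(35600/765) = √46.54 = 6.822 rad/s.
f_n = ω_n/(2π) = 6.822/6.283 = 1.086 Hz.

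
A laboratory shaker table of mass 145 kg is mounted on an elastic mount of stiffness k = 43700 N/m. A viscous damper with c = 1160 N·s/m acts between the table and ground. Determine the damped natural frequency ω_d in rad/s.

ω_n = √(k/m) = √(43700/145) = 17.36 rad/s.
Critical damping c_c = 2√(k·m) = 2√(43700 × 145) = 5034 N·s/m, so ζ = c/c_c = 1160/5034 = 0.2304.
ω_d = ω_n√(1 − ζ²) = 17.36 × √(1 − 0.0531) = 16.89 rad/s.

16.9 rad/s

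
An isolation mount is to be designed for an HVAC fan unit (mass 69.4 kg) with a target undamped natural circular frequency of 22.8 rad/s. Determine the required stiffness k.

36100 N/m

k = m·ω_n² = 69.4 × 22.80² = 69.4 × 519.8 = 36080 N/m.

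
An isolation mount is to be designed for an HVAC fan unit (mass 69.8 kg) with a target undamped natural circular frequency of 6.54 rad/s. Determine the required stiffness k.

k = m·ω_n² = 69.8 × 6.540² = 69.8 × 42.77 = 2985 N/m.

2990 N/m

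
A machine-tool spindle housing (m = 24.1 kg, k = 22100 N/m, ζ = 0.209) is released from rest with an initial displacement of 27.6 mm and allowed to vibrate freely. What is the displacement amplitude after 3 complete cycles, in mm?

0.491 mm

Logarithmic decrement δ = 2πζ/√(1 − ζ²) = 2π × 0.2090/√(1 − 0.0437) = 1.343.
After n cycles, x_n/x₀ = e^(−nδ), so x_3 = 27.6 × e^(−3 × 1.343) = 27.6 × 0.01780 = 0.4913 mm.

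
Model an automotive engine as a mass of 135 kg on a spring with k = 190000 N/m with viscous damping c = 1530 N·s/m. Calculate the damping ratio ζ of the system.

0.151

ω_n = √(k/m) = √(190000/135) = 37.52 rad/s.
Critical damping c_c = 2√(k·m) = 2√(190000 × 135) = 10130 N·s/m, so ζ = c/c_c = 1530/10130 = 0.1510.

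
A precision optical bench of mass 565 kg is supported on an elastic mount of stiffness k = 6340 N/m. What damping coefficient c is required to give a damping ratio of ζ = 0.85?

c_c = 2√(k·m) = 2√(6340 × 565) = 3785 N·s/m.
c = ζ·c_c = 0.85 × 3785 = 3217 N·s/m.

3220 N·s/m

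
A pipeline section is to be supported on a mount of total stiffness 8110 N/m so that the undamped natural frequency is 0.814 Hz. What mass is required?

ω_n = 2πf_n = 2π × 0.814 = 5.115 rad/s.
m = k/ω_n² = 8110/5.115² = 8110/26.16 = 310.0 kg.

310 kg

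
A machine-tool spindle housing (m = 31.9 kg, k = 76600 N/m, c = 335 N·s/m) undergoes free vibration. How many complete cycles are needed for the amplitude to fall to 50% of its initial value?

ζ = c/(2√(km)) = 335/(2√(76600 × 31.9)) = 335/3126 = 0.1072.
Logarithmic decrement δ = 2πζ/√(1 − ζ²) = 2π × 0.1072/√(1 − 0.0115) = 0.6772.
x_n/x₀ = e^(−nδ) ≤ 0.5; take ln: n ≥ ln(1/0.5)/δ = 0.6931/0.6772 = 1.024.
So 2 complete cycles are required.

2 cycles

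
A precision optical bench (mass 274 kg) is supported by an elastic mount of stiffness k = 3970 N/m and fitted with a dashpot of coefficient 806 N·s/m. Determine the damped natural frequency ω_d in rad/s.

ω_n = √(k/m) = √(3970/274) = 3.806 rad/s.
Critical damping c_c = 2√(k·m) = 2√(3970 × 274) = 2086 N·s/m, so ζ = c/c_c = 806/2086 = 0.3864.
ω_d = ω_n√(1 − ζ²) = 3.806 × √(1 − 0.149) = 3.511 rad/s.

3.51 rad/s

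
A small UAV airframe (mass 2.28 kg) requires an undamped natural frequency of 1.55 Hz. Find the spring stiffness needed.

ω_n = 2πf_n = 2π × 1.55 = 9.739 rad/s.
k = m·ω_n² = 2.28 × 9.739² = 2.28 × 94.85 = 216.3 N/m.

216 N/m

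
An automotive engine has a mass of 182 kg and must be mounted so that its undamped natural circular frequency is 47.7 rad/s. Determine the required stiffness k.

k = m·ω_n² = 182 × 47.70² = 182 × 2275 = 414100 N/m.

414000 N/m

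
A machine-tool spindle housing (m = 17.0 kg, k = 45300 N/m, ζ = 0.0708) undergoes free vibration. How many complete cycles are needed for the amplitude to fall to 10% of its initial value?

6 cycles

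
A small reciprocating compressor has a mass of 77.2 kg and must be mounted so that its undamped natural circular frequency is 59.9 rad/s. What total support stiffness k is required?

k = m·ω_n² = 77.2 × 59.90² = 77.2 × 3588 = 277000 N/m.

277000 N/m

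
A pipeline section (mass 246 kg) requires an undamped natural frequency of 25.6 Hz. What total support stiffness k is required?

ω_n = 2πf_n = 2π × 25.6 = 160.8 rad/s.
k = m·ω_n² = 246 × 160.8² = 246 × 25870 = 6365000 N/m.

6360000 N/m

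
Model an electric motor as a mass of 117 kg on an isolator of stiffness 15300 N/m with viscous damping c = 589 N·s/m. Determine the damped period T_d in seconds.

ω_n = √(k/m) = √(15300/117) = 11.44 rad/s.
Critical damping c_c = 2√(k·m) = 2√(15300 × 117) = 2676 N·s/m, so ζ = c/c_c = 589/2676 = 0.2201.
ω_d = ω_n√(1 − ζ²) = 11.44 × √(1 − 0.0484) = 11.15 rad/s.
T_d = 2π/ω_d = 0.5633 s.

0.563 s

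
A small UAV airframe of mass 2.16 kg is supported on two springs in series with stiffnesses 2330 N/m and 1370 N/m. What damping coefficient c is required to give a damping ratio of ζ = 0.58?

50.1 N·s/m

Series springs: 1/k_eq = 1/2330 + 1/1370 = 0.001159, so k_eq = 862.7 N/m.
c_c = 2√(k_eq·m) = 2√(862.7 × 2.16) = 86.34 N·s/m.
c = ζ·c_c = 0.58 × 86.34 = 50.08 N·s/m.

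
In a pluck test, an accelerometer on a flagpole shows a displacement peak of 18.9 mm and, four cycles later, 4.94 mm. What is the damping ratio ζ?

0.0533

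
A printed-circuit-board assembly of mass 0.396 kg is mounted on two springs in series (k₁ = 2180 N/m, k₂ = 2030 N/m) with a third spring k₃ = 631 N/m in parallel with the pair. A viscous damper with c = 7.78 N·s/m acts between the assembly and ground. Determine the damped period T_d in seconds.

0.0975 s

Series pair: k_s = k₁k₂/(k₁+k₂) = (2180)(2030)/(2180 + 2030) = 1051 N/m. In parallel with k₃: k_eq = 1051 + 631 = 1682 N/m.
ω_n = √(k_eq/m) = √(1682/0.396) = 65.18 rad/s.
Critical damping c_c = 2√(k_eq·m) = 2√(1682 × 0.396) = 51.62 N·s/m, so ζ = c/c_c = 7.78/51.62 = 0.1507.
ω_d = ω_n√(1 − ζ²) = 65.18 × √(1 − 0.0227) = 64.43 rad/s.
T_d = 2π/ω_d = 0.09752 s.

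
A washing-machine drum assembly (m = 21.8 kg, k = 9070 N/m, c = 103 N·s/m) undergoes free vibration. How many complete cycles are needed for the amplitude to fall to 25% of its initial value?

2 cycles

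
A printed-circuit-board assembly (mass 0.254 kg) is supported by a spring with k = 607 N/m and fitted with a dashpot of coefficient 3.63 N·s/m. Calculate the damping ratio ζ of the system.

0.146

ω_n = √(k/m) = √(607.0/0.254) = 48.89 rad/s.
Critical damping c_c = 2√(k·m) = 2√(607.0 × 0.254) = 24.83 N·s/m, so ζ = c/c_c = 3.63/24.83 = 0.1462.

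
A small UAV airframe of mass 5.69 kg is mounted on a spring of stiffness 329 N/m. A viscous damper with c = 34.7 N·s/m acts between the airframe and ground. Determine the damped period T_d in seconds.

ω_n = √(k/m) = √(329.0/5.69) = 7.604 rad/s.
Critical damping c_c = 2√(k·m) = 2√(329.0 × 5.69) = 86.53 N·s/m, so ζ = c/c_c = 34.7/86.53 = 0.4010.
ω_d = ω_n√(1 − ζ²) = 7.604 × √(1 − 0.161) = 6.966 rad/s.
T_d = 2π/ω_d = 0.9020 s.

0.902 s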